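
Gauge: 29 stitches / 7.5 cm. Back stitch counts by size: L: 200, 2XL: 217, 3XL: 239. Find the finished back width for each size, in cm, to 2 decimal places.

L 51.72 cm; 2XL 56.12 cm; 3XL 61.81 cm.

29/7.5 = 3.867 sts per cm.
L: 200 / 3.867 = 51.724 → 51.72 cm.
2XL: 217 / 3.867 = 56.121 → 56.12 cm.
3XL: 239 / 3.867 = 61.810 → 61.81 cm.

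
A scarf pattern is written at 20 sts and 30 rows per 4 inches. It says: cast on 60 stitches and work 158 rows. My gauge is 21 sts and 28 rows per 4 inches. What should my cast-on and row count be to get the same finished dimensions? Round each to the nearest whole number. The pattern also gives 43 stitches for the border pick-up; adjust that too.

Cast on 63 stitches; work 147 rows; border pick-up 45 stitches.

Stitches: 60 × 21/20 = 63.00 → 63.
Rows: 158 × 28/30 = 147.47 → 147.
border pick-up: 43 × 21/20 = 45.15 → 45.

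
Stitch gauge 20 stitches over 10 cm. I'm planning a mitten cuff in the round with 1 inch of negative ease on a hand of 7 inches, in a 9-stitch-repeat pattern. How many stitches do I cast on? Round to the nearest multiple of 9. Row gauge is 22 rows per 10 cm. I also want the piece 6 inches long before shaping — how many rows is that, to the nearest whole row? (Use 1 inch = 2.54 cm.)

Cast on 27 stitches; work 34 rows.

Finished = 7 − 1 = 6 inches.
6 inches × 2.54 = 15.24 cm.
20/10 = 2 sts per cm; 15.24 × 2 = 30.48 sts.
Nearest multiple of 9 → 27.
6 inches = 15.24 cm; × 2.2 = 33.53 → 34 rows.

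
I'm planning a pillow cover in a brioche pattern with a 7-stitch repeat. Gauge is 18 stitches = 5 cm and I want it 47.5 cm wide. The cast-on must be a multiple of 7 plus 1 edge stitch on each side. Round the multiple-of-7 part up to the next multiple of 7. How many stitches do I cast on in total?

18 / 5 = 3.6 sts per cm.
47.5 × 3.6 = 171.00 sts.
Less 2 edge sts → 169.00 for the repeat.
Next multiple of 7: 175.
Add back 2 edge sts → 177.

177 stitches.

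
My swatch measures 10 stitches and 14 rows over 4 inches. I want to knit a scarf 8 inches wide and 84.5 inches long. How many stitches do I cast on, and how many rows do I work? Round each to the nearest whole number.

Stitch gauge = 10/4 = 2.5 sts/in; 8 × 2.5 = 20.00 → 20 sts.
Row gauge = 14/4 = 3.5 rows/in; 84.5 × 3.5 = 295.75 → 296 rows.

Cast on 20 stitches and work 296 rows.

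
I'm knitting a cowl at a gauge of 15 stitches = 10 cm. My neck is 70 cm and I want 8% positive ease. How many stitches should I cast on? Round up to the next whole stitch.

Finished = 70 × 1.08 = 75.60 cm.
15 / 10 = 1.5 sts per cm.
75.60 × 1.5 = 113.40 sts.
→ 114 sts.

Cast on 114 stitches.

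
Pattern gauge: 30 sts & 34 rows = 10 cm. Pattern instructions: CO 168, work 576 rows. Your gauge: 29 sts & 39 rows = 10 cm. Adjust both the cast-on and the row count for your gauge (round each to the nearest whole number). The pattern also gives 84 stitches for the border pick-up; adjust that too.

Cast on 162 stitches; work 661 rows; border pick-up 81 stitches.

Stitches: 168 × 29/30 = 162.40 → 162.
Rows: 576 × 39/34 = 660.71 → 661.
border pick-up: 84 × 29/30 = 81.20 → 81.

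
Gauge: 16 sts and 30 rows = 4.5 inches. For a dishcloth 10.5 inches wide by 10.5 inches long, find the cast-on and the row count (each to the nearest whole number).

Stitch gauge = 16/4.5 = 3.556 sts/in; 10.5 × 3.556 = 37.33 → 37 sts.
Row gauge = 30/4.5 = 6.667 rows/in; 10.5 × 6.667 = 70.00 → 70 rows.

Cast on 37 stitches and work 70 rows.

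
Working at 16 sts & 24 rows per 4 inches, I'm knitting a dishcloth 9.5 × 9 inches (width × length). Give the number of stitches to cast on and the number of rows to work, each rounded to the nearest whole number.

Stitch gauge = 16/4 = 4 sts/in; 9.5 × 4 = 38.00 → 38 sts.
Row gauge = 24/4 = 6 rows/in; 9 × 6 = 54.00 → 54 rows.

Cast on 38 stitches and work 54 rows.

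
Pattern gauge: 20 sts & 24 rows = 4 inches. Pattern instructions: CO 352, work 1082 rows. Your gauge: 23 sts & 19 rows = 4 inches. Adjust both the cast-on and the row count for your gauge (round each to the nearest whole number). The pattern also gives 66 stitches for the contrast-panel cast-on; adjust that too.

Stitches: 352 × 23/20 = 404.80 → 405.
Rows: 1082 × 19/24 = 856.58 → 857.
contrast-panel cast-on: 66 × 23/20 = 75.90 → 76.

Cast on 405 stitches; work 857 rows; contrast-panel cast-on 76 stitches.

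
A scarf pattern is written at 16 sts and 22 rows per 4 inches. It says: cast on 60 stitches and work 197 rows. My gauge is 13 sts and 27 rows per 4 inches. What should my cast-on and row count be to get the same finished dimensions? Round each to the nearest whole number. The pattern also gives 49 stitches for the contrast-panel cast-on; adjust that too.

Cast on 49 stitches; work 242 rows; contrast-panel cast-on 40 stitches.

Stitches: 60 × 13/16 = 48.75 → 49.
Rows: 197 × 27/22 = 241.77 → 242.
contrast-panel cast-on: 49 × 13/16 = 39.81 → 40.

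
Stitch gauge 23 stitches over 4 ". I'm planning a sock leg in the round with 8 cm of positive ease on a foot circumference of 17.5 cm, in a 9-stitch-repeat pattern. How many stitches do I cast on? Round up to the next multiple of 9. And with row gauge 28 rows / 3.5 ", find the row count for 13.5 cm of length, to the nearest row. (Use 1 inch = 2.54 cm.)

Cast on 63 stitches; work 43 rows.

Finished = 17.5 + 8 = 25.5 cm.
25.5 cm × 1/2.54 = 10.04 inches.
23/4 = 5.75 sts per in; 10.04 × 5.75 = 57.73 sts.
Next multiple of 9 → 63.
13.5 cm = 5.31 inches; × 8 = 42.52 → 43 rows.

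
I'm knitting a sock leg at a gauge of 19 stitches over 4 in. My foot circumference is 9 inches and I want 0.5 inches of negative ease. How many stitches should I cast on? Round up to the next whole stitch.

Cast on 41 stitches.

Finished = 9 − 0.5 = 8.5 in.
19 / 4 = 4.75 sts per inch.
8.50 × 4.75 = 40.38 sts.
→ 41 sts.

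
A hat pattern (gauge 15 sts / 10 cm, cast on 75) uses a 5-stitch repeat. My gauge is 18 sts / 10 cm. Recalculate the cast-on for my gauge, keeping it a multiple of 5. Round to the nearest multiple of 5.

90 stitches.

75 × 18 / 15 = 90.00.
Nearest multiple of 5: 90.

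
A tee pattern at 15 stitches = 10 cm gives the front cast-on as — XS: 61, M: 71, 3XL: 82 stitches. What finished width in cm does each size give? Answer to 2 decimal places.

15/10 = 1.5 sts per cm.
XS: 61 / 1.5 = 40.667 → 40.67 cm.
M: 71 / 1.5 = 47.333 → 47.33 cm.
3XL: 82 / 1.5 = 54.667 → 54.67 cm.

XS 40.67 cm; M 47.33 cm; 3XL 54.67 cm.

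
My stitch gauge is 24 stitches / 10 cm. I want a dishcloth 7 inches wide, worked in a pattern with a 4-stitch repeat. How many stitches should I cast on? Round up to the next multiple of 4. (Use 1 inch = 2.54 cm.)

44 stitches.

7 in = 7 × 2.54 = 17.78 cm.
24 / 10 = 2.4 sts/cm.
17.78 × 2.4 = 42.67 sts.
→ 44.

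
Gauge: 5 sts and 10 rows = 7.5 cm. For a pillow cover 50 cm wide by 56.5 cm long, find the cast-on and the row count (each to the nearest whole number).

Stitch gauge = 5/7.5 = 0.667 sts/cm; 50 × 0.667 = 33.33 → 33 sts.
Row gauge = 10/7.5 = 1.333 rows/cm; 56.5 × 1.333 = 75.33 → 75 rows.

Cast on 33 stitches and work 75 rows.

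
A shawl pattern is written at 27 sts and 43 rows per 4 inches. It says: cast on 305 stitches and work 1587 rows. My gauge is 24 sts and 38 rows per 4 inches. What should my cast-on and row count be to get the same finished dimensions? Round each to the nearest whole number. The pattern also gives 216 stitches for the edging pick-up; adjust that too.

Stitches: 305 × 24/27 = 271.11 → 271.
Rows: 1587 × 38/43 = 1402.47 → 1402.
edging pick-up: 216 × 24/27 = 192.00 → 192.

Cast on 271 stitches; work 1402 rows; edging pick-up 192 stitches.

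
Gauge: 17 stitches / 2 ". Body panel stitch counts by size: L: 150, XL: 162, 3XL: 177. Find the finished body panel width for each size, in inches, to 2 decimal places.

17/2 = 8.5 sts per in.
L: 150 / 8.5 = 17.647 → 17.65 in.
XL: 162 / 8.5 = 19.059 → 19.06 in.
3XL: 177 / 8.5 = 20.824 → 20.82 in.

L 17.65 inches; XL 19.06 inches; 3XL 20.82 inches.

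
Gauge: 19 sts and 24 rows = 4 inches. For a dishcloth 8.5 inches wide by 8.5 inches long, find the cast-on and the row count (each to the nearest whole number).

Stitch gauge = 19/4 = 4.75 sts/in; 8.5 × 4.75 = 40.38 → 40 sts.
Row gauge = 24/4 = 6 rows/in; 8.5 × 6 = 51.00 → 51 rows.

Cast on 40 stitches and work 51 rows.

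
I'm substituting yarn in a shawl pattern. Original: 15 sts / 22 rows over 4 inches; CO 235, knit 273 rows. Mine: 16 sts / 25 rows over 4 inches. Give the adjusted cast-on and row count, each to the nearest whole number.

Stitches: 235 × 16/15 = 250.67 → 251.
Rows: 273 × 25/22 = 310.23 → 310.

Cast on 251 stitches; work 310 rows.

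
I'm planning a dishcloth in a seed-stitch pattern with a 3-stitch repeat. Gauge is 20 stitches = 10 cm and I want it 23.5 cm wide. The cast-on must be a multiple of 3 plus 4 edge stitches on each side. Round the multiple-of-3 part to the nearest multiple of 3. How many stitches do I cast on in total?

20 / 10 = 2 sts per cm.
23.5 × 2 = 47.00 sts.
Less 8 edge sts → 39.00 for the repeat.
Nearest multiple of 3: 39.
Add back 8 edge sts → 47.

47 stitches.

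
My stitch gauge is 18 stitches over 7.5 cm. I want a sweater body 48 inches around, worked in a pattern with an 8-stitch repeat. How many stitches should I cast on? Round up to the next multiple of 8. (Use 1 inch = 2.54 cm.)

48 in = 48 × 2.54 = 121.92 cm.
18 / 7.5 = 2.4 sts/cm.
121.92 × 2.4 = 292.61 sts.
→ 296.

Cast on 296 stitches.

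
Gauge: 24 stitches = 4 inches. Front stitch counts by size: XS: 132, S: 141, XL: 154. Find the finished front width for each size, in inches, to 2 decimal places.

XS 22.00 inches; S 23.50 inches; XL 25.67 inches.

24/4 = 6 sts per in.
XS: 132 / 6 = 22.000 → 22.00 in.
S: 141 / 6 = 23.500 → 23.50 in.
XL: 154 / 6 = 25.667 → 25.67 in.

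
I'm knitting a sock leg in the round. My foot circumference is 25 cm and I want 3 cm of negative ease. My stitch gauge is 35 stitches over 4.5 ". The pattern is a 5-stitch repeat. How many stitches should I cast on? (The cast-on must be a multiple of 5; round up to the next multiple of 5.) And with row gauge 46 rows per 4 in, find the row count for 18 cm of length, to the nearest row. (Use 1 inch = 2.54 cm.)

Finished = 25 − 3 = 22 cm.
22 cm × 1/2.54 = 8.66 inches.
35/4.5 = 7.778 sts per in; 8.66 × 7.778 = 67.37 sts.
Next multiple of 5 → 70.
18 cm = 7.09 inches; × 11.5 = 81.50 → 81 rows.

Cast on 70 stitches; work 81 rows.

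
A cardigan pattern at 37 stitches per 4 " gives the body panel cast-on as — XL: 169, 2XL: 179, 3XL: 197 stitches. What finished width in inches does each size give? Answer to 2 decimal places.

37/4 = 9.25 sts per in.
XL: 169 / 9.25 = 18.270 → 18.27 in.
2XL: 179 / 9.25 = 19.351 → 19.35 in.
3XL: 197 / 9.25 = 21.297 → 21.30 in.

XL 18.27 inches; 2XL 19.35 inches; 3XL 21.30 inches.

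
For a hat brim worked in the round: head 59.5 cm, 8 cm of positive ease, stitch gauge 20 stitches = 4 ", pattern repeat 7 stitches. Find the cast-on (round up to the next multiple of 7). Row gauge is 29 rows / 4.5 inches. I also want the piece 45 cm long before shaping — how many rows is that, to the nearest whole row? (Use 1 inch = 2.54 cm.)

Cast on 133 stitches; work 114 rows.

Finished = 59.5 + 8 = 67.5 cm.
67.5 cm × 1/2.54 = 26.57 inches.
20/4 = 5 sts per in; 26.57 × 5 = 132.87 sts.
Next multiple of 7 → 133.
45 cm = 17.72 inches; × 6.444 = 114.17 → 114 rows.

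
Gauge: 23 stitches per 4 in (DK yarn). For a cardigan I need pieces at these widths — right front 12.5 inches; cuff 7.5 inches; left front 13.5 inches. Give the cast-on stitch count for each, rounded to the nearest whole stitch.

right front 72; cuff 43; left front 78.

Rate = 23/4 = 5.75 sts per in.
right front: 12.5 × 5.75 = 71.88 → 72.
cuff: 7.5 × 5.75 = 43.12 → 43.
left front: 13.5 × 5.75 = 77.62 → 78.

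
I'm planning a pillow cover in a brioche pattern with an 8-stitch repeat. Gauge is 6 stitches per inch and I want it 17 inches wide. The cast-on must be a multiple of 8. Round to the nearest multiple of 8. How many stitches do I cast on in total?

6 / 1 = 6 sts per inch.
17 × 6 = 102.00 sts.
Nearest multiple of 8: 104.

Cast on 104 stitches.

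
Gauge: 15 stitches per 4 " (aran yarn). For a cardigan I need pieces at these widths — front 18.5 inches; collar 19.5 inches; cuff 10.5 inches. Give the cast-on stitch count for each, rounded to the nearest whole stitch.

Rate = 15/4 = 3.75 sts per in.
front: 18.5 × 3.75 = 69.38 → 69.
collar: 19.5 × 3.75 = 73.12 → 73.
cuff: 10.5 × 3.75 = 39.38 → 39.

front 69; collar 73; cuff 39.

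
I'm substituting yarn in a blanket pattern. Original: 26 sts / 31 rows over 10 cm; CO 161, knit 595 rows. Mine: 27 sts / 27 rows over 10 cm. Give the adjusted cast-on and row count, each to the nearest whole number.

Cast on 167 stitches; work 518 rows.

Stitches: 161 × 27/26 = 167.19 → 167.
Rows: 595 × 27/31 = 518.23 → 518.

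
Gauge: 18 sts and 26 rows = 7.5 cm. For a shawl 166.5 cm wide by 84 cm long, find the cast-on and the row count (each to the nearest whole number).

Stitch gauge = 18/7.5 = 2.4 sts/cm; 166.5 × 2.4 = 399.60 → 400 sts.
Row gauge = 26/7.5 = 3.467 rows/cm; 84 × 3.467 = 291.20 → 291 rows.

Cast on 400 stitches and work 291 rows.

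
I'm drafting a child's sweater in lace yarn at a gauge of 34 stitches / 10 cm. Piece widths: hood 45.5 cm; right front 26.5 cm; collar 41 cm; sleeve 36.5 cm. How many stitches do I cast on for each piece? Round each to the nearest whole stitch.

hood 155; right front 90; collar 139; sleeve 124.

Rate = 34/10 = 3.4 sts per cm.
hood: 45.5 × 3.4 = 154.70 → 155.
right front: 26.5 × 3.4 = 90.10 → 90.
collar: 41 × 3.4 = 139.40 → 139.
sleeve: 36.5 × 3.4 = 124.10 → 124.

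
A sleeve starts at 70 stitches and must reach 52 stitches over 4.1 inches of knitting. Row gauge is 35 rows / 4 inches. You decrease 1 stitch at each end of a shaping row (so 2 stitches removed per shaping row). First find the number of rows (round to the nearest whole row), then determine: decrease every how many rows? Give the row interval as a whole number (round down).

Rows = 4.1 × 8.75 = 35.9 → 36 rows.
Stitches to remove: 18 → 9 shaping rows (at 2 st each).
36 / 9 = 4.00 → every 4 rows.

Decrease every 4th row.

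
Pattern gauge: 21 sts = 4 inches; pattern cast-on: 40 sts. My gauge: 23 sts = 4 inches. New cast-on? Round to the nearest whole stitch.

CO 44 sts.

Scale factor = 23 / 21 = 1.095.
40 × 23 / 21 = 43.81 sts.
→ 44 sts.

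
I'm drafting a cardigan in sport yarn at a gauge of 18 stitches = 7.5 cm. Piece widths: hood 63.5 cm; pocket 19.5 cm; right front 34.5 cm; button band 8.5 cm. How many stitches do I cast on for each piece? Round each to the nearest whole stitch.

Rate = 18/7.5 = 2.4 sts per cm.
hood: 63.5 × 2.4 = 152.40 → 152.
pocket: 19.5 × 2.4 = 46.80 → 47.
right front: 34.5 × 2.4 = 82.80 → 83.
button band: 8.5 × 2.4 = 20.40 → 20.

hood 152; pocket 47; right front 83; button band 20.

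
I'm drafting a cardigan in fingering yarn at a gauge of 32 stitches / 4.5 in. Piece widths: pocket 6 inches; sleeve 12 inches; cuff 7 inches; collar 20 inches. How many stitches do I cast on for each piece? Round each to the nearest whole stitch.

pocket 43; sleeve 85; cuff 50; collar 142.

Rate = 32/4.5 = 7.111 sts per in.
pocket: 6 × 7.111 = 42.67 → 43.
sleeve: 12 × 7.111 = 85.33 → 85.
cuff: 7 × 7.111 = 49.78 → 50.
collar: 20 × 7.111 = 142.22 → 142.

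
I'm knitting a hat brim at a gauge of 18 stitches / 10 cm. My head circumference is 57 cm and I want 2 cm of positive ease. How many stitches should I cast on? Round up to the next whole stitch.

Cast on 107 stitches.

Finished = 57 + 2 = 59 cm.
18 / 10 = 1.8 sts per cm.
59.00 × 1.8 = 106.20 sts.
→ 107 sts.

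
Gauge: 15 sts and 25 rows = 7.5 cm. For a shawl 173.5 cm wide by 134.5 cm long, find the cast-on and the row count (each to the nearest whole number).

Stitch gauge = 15/7.5 = 2 sts/cm; 173.5 × 2 = 347.00 → 347 sts.
Row gauge = 25/7.5 = 3.333 rows/cm; 134.5 × 3.333 = 448.33 → 448 rows.

Cast on 347 stitches and work 448 rows.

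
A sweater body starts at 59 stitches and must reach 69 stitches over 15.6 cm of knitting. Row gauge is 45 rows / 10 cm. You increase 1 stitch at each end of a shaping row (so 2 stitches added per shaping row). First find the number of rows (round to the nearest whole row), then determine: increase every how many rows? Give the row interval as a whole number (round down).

Increase every 14th row.

Rows = 15.6 × 4.5 = 70.2 → 70 rows.
Stitches to add: 10 → 5 shaping rows (at 2 st each).
70 / 5 = 14.00 → every 14 rows.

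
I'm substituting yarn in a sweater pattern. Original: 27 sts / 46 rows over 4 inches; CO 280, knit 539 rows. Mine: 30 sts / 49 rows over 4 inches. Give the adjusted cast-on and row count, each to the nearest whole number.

Cast on 311 stitches; work 574 rows.

Stitches: 280 × 30/27 = 311.11 → 311.
Rows: 539 × 49/46 = 574.15 → 574.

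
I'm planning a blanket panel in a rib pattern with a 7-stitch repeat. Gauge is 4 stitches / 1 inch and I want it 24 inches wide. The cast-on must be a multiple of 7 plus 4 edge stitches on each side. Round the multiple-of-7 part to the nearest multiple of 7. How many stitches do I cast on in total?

4 / 1 = 4 sts per inch.
24 × 4 = 96.00 sts.
Less 8 edge sts → 88.00 for the repeat.
Nearest multiple of 7: 91.
Add back 8 edge sts → 99.

Cast on 99 stitches.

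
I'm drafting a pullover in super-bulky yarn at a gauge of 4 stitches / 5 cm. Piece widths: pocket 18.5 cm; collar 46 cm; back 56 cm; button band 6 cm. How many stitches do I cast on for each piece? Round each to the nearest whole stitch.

Rate = 4/5 = 0.8 sts per cm.
pocket: 18.5 × 0.8 = 14.80 → 15.
collar: 46 × 0.8 = 36.80 → 37.
back: 56 × 0.8 = 44.80 → 45.
button band: 6 × 0.8 = 4.80 → 5.

pocket 15; collar 37; back 45; button band 5.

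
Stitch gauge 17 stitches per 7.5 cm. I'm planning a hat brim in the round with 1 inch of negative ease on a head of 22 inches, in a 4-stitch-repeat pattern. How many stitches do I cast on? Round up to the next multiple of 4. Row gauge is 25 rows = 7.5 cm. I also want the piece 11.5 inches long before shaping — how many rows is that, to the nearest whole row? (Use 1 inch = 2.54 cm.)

Cast on 124 stitches; work 97 rows.

Finished = 22 − 1 = 21 inches.
21 inches × 2.54 = 53.34 cm.
17/7.5 = 2.267 sts per cm; 53.34 × 2.267 = 120.90 sts.
Next multiple of 4 → 124.
11.5 inches = 29.21 cm; × 3.333 = 97.37 → 97 rows.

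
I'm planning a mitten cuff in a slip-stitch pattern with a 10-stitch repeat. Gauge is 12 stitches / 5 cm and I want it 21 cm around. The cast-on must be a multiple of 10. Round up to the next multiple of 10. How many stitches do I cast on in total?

12 / 5 = 2.4 sts per cm.
21 × 2.4 = 50.40 sts.
Next multiple of 10: 60.

CO 60 sts.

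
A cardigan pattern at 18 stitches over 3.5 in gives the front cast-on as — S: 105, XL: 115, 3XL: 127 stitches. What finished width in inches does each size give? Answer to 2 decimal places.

18/3.5 = 5.143 sts per in.
S: 105 / 5.143 = 20.417 → 20.42 in.
XL: 115 / 5.143 = 22.361 → 22.36 in.
3XL: 127 / 5.143 = 24.694 → 24.69 in.

S 20.42 inches; XL 22.36 inches; 3XL 24.69 inches.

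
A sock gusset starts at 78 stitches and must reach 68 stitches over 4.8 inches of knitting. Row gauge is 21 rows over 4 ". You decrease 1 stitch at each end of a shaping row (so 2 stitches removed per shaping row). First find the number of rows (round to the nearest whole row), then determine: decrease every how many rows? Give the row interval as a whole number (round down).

Rows = 4.8 × 5.25 = 25.2 → 25 rows.
Stitches to remove: 10 → 5 shaping rows (at 2 st each).
25 / 5 = 5.00 → every 5 rows.

Decrease every 5th row.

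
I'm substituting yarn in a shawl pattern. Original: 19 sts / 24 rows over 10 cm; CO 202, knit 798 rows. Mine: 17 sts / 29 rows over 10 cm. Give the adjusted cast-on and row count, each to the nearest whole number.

Cast on 181 stitches; work 964 rows.

Stitches: 202 × 17/19 = 180.74 → 181.
Rows: 798 × 29/24 = 964.25 → 964.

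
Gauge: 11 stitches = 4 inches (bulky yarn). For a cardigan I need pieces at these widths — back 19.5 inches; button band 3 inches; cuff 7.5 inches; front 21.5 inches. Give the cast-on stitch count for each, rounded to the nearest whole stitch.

back 54; button band 8; cuff 21; front 59.

Rate = 11/4 = 2.75 sts per in.
back: 19.5 × 2.75 = 53.62 → 54.
button band: 3 × 2.75 = 8.25 → 8.
cuff: 7.5 × 2.75 = 20.62 → 21.
front: 21.5 × 2.75 = 59.12 → 59.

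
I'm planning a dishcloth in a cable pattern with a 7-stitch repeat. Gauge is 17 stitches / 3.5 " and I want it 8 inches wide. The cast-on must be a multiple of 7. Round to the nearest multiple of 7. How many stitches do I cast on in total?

17 / 3.5 = 4.857 sts per inch.
8 × 4.857 = 38.86 sts.
Nearest multiple of 7: 42.

CO 42 sts.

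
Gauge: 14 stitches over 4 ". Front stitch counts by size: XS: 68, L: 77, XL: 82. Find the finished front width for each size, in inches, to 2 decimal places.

XS 19.43 inches; L 22.00 inches; XL 23.43 inches.

14/4 = 3.5 sts per in.
XS: 68 / 3.5 = 19.429 → 19.43 in.
L: 77 / 3.5 = 22.000 → 22.00 in.
XL: 82 / 3.5 = 23.429 → 23.43 in.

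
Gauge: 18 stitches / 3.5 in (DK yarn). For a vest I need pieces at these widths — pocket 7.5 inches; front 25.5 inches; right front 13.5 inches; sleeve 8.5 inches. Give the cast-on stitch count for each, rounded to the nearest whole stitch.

pocket 39; front 131; right front 69; sleeve 44.

Rate = 18/3.5 = 5.143 sts per in.
pocket: 7.5 × 5.143 = 38.57 → 39.
front: 25.5 × 5.143 = 131.14 → 131.
right front: 13.5 × 5.143 = 69.43 → 69.
sleeve: 8.5 × 5.143 = 43.71 → 44.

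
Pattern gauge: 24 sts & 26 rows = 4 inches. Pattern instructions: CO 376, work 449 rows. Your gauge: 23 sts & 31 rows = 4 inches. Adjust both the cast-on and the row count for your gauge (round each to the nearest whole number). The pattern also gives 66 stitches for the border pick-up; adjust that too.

Cast on 360 stitches; work 535 rows; border pick-up 63 stitches.

Stitches: 376 × 23/24 = 360.33 → 360.
Rows: 449 × 31/26 = 535.35 → 535.
border pick-up: 66 × 23/24 = 63.25 → 63.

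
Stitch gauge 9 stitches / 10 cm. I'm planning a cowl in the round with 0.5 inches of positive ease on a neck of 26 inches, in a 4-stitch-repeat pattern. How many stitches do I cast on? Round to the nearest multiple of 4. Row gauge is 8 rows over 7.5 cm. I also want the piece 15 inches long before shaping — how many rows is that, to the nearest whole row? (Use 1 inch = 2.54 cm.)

Cast on 60 stitches; work 41 rows.

Finished = 26 + 0.5 = 26.5 inches.
26.5 inches × 2.54 = 67.31 cm.
9/10 = 0.9 sts per cm; 67.31 × 0.9 = 60.58 sts.
Nearest multiple of 4 → 60.
15 inches = 38.10 cm; × 1.067 = 40.64 → 41 rows.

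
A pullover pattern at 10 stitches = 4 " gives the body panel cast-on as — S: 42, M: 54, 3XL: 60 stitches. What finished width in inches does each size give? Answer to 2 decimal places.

10/4 = 2.5 sts per in.
S: 42 / 2.5 = 16.800 → 16.80 in.
M: 54 / 2.5 = 21.600 → 21.60 in.
3XL: 60 / 2.5 = 24.000 → 24.00 in.

S 16.80 inches; M 21.60 inches; 3XL 24.00 inches.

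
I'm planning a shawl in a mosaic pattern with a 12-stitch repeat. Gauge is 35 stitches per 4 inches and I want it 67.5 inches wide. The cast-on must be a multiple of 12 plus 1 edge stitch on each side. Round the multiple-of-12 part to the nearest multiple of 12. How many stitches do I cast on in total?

Cast on 590 stitches.

35 / 4 = 8.75 sts per inch.
67.5 × 8.75 = 590.62 sts.
Less 2 edge sts → 588.62 for the repeat.
Nearest multiple of 12: 588.
Add back 2 edge sts → 590.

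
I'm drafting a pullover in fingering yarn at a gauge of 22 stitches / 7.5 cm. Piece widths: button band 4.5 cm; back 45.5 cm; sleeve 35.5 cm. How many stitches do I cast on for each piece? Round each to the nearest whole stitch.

button band 13; back 133; sleeve 104.

Rate = 22/7.5 = 2.933 sts per cm.
button band: 4.5 × 2.933 = 13.20 → 13.
back: 45.5 × 2.933 = 133.47 → 133.
sleeve: 35.5 × 2.933 = 104.13 → 104.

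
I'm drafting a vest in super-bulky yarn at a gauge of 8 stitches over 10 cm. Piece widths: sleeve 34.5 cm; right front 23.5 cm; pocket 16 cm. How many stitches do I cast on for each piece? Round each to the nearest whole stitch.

Rate = 8/10 = 0.8 sts per cm.
sleeve: 34.5 × 0.8 = 27.60 → 28.
right front: 23.5 × 0.8 = 18.80 → 19.
pocket: 16 × 0.8 = 12.80 → 13.

sleeve 28; right front 19; pocket 13.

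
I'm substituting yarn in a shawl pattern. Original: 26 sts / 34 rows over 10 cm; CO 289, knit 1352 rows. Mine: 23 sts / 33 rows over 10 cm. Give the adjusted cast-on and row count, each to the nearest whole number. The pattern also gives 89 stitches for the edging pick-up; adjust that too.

Cast on 256 stitches; work 1312 rows; edging pick-up 79 stitches.

Stitches: 289 × 23/26 = 255.65 → 256.
Rows: 1352 × 33/34 = 1312.24 → 1312.
edging pick-up: 89 × 23/26 = 78.73 → 79.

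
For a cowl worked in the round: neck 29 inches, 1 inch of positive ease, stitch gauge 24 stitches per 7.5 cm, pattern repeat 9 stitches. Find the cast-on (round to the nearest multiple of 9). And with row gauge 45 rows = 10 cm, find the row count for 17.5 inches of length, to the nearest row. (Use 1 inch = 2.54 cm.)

Cast on 243 stitches; work 200 rows.

Finished = 29 + 1 = 30 inches.
30 inches × 2.54 = 76.20 cm.
24/7.5 = 3.2 sts per cm; 76.20 × 3.2 = 243.84 sts.
Nearest multiple of 9 → 243.
17.5 inches = 44.45 cm; × 4.5 = 200.03 → 200 rows.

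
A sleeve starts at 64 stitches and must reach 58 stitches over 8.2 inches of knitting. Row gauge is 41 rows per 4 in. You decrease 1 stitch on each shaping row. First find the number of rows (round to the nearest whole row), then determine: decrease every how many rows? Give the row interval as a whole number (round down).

Decrease every 14th row.

Rows = 8.2 × 10.25 = 84.0 → 84 rows.
Stitches to remove: 6 → 6 shaping rows (at 1 st each).
84 / 6 = 14.00 → every 14 rows.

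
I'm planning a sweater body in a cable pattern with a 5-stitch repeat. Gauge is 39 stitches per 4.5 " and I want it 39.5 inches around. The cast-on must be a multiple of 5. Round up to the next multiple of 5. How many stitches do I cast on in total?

39 / 4.5 = 8.667 sts per inch.
39.5 × 8.667 = 342.33 sts.
Next multiple of 5: 345.

Cast on 345 stitches.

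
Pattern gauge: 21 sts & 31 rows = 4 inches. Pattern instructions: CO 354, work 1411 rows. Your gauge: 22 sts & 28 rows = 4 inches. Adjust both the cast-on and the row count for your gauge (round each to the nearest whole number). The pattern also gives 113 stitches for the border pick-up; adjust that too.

Cast on 371 stitches; work 1274 rows; border pick-up 118 stitches.

Stitches: 354 × 22/21 = 370.86 → 371.
Rows: 1411 × 28/31 = 1274.45 → 1274.
border pick-up: 113 × 22/21 = 118.38 → 118.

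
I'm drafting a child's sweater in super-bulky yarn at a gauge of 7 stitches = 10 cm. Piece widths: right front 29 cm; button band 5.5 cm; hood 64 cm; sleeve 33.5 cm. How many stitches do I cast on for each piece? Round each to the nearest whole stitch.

Rate = 7/10 = 0.7 sts per cm.
right front: 29 × 0.7 = 20.30 → 20.
button band: 5.5 × 0.7 = 3.85 → 4.
hood: 64 × 0.7 = 44.80 → 45.
sleeve: 33.5 × 0.7 = 23.45 → 23.

right front 20; button band 4; hood 45; sleeve 23.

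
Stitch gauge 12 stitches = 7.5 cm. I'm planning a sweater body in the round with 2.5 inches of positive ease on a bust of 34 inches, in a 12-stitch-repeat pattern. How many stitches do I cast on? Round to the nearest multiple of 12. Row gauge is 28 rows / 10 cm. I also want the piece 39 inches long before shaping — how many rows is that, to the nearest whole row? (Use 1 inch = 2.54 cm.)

Finished = 34 + 2.5 = 36.5 inches.
36.5 inches × 2.54 = 92.71 cm.
12/7.5 = 1.6 sts per cm; 92.71 × 1.6 = 148.34 sts.
Nearest multiple of 12 → 144.
39 inches = 99.06 cm; × 2.8 = 277.37 → 277 rows.

Cast on 144 stitches; work 277 rows.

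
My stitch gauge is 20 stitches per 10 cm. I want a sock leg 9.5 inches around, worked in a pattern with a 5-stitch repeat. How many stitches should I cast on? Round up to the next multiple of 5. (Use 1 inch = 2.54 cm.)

9.5 in = 9.5 × 2.54 = 24.13 cm.
20 / 10 = 2 sts/cm.
24.13 × 2 = 48.26 sts.
→ 50.

CO 50 sts.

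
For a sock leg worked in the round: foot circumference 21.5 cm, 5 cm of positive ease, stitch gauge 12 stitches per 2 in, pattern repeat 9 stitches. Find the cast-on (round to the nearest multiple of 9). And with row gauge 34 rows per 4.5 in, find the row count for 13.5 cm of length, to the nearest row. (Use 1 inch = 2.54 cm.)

Finished = 21.5 + 5 = 26.5 cm.
26.5 cm × 1/2.54 = 10.43 inches.
12/2 = 6 sts per in; 10.43 × 6 = 62.60 sts.
Nearest multiple of 9 → 63.
13.5 cm = 5.31 inches; × 7.556 = 40.16 → 40 rows.

Cast on 63 stitches; work 40 rows.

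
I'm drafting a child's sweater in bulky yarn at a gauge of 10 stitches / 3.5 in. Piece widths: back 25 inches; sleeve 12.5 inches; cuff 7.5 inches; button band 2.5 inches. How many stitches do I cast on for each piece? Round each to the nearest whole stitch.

Rate = 10/3.5 = 2.857 sts per in.
back: 25 × 2.857 = 71.43 → 71.
sleeve: 12.5 × 2.857 = 35.71 → 36.
cuff: 7.5 × 2.857 = 21.43 → 21.
button band: 2.5 × 2.857 = 7.14 → 7.

back 71; sleeve 36; cuff 21; button band 7.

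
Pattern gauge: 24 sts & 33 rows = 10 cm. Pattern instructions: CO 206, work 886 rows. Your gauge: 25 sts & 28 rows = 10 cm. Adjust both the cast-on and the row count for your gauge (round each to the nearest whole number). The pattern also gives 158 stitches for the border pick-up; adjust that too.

Cast on 215 stitches; work 752 rows; border pick-up 165 stitches.

Stitches: 206 × 25/24 = 214.58 → 215.
Rows: 886 × 28/33 = 751.76 → 752.
border pick-up: 158 × 25/24 = 164.58 → 165.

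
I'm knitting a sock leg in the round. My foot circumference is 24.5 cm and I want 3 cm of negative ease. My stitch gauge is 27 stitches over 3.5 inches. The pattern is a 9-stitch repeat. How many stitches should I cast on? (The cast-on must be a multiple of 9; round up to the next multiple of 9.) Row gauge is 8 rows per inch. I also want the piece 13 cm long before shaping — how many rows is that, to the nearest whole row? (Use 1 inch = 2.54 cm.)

Cast on 72 stitches; work 41 rows.

Finished = 24.5 − 3 = 21.5 cm.
21.5 cm × 1/2.54 = 8.46 inches.
27/3.5 = 7.714 sts per in; 8.46 × 7.714 = 65.30 sts.
Next multiple of 9 → 72.
13 cm = 5.12 inches; × 8 = 40.94 → 41 rows.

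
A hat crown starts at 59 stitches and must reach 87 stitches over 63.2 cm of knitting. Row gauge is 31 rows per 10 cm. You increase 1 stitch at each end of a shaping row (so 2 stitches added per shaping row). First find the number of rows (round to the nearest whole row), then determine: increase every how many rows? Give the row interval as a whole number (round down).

Increase every 14th row.

Rows = 63.2 × 3.1 = 195.9 → 196 rows.
Stitches to add: 28 → 14 shaping rows (at 2 st each).
196 / 14 = 14.00 → every 14 rows.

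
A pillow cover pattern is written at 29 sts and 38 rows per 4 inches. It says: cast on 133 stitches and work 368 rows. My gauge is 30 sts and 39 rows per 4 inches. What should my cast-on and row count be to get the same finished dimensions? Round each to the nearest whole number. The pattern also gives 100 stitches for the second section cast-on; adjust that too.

Cast on 138 stitches; work 378 rows; second section cast-on 103 stitches.

Stitches: 133 × 30/29 = 137.59 → 138.
Rows: 368 × 39/38 = 377.68 → 378.
second section cast-on: 100 × 30/29 = 103.45 → 103.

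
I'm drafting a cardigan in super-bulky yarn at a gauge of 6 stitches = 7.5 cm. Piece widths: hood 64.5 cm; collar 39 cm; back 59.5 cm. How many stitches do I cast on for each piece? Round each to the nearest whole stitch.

Rate = 6/7.5 = 0.8 sts per cm.
hood: 64.5 × 0.8 = 51.60 → 52.
collar: 39 × 0.8 = 31.20 → 31.
back: 59.5 × 0.8 = 47.60 → 48.

hood 52; collar 31; back 48.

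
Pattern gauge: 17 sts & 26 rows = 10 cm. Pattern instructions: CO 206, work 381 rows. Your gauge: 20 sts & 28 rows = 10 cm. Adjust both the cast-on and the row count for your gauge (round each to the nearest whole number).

Stitches: 206 × 20/17 = 242.35 → 242.
Rows: 381 × 28/26 = 410.31 → 410.

Cast on 242 stitches; work 410 rows.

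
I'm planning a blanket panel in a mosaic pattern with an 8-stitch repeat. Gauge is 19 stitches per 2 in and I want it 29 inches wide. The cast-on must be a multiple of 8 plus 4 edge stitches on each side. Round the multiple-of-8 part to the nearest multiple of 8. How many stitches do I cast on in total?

19 / 2 = 9.5 sts per inch.
29 × 9.5 = 275.50 sts.
Less 8 edge sts → 267.50 for the repeat.
Nearest multiple of 8: 264.
Add back 8 edge sts → 272.

CO 272 sts.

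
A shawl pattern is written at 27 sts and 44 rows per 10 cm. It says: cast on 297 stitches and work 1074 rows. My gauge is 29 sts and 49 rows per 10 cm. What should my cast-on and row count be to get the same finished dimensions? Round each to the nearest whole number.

Stitches: 297 × 29/27 = 319.00 → 319.
Rows: 1074 × 49/44 = 1196.05 → 1196.

Cast on 319 stitches; work 1196 rows.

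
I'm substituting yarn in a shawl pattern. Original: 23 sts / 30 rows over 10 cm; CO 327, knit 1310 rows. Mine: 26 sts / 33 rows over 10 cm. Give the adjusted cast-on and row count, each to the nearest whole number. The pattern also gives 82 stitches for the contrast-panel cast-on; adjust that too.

Stitches: 327 × 26/23 = 369.65 → 370.
Rows: 1310 × 33/30 = 1441.00 → 1441.
contrast-panel cast-on: 82 × 26/23 = 92.70 → 93.

Cast on 370 stitches; work 1441 rows; contrast-panel cast-on 93 stitches.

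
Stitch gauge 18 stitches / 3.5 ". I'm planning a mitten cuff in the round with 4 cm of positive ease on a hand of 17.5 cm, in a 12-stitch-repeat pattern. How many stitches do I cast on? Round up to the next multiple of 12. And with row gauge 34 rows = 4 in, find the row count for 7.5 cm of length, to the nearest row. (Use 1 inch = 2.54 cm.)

Finished = 17.5 + 4 = 21.5 cm.
21.5 cm × 1/2.54 = 8.46 inches.
18/3.5 = 5.143 sts per in; 8.46 × 5.143 = 43.53 sts.
Next multiple of 12 → 48.
7.5 cm = 2.95 inches; × 8.5 = 25.10 → 25 rows.

Cast on 48 stitches; work 25 rows.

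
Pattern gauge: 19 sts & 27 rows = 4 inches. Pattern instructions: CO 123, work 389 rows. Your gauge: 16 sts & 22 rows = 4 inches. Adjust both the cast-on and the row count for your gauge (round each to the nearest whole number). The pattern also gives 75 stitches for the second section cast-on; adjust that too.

Cast on 104 stitches; work 317 rows; second section cast-on 63 stitches.

Stitches: 123 × 16/19 = 103.58 → 104.
Rows: 389 × 22/27 = 316.96 → 317.
second section cast-on: 75 × 16/19 = 63.16 → 63.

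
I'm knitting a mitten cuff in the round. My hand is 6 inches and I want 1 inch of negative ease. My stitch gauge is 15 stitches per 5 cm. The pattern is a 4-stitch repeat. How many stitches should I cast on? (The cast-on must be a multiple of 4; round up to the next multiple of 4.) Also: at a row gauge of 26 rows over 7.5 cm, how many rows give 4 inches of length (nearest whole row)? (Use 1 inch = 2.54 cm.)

Cast on 40 stitches; work 35 rows.

Finished = 6 − 1 = 5 inches.
5 inches × 2.54 = 12.70 cm.
15/5 = 3 sts per cm; 12.70 × 3 = 38.10 sts.
Next multiple of 4 → 40.
4 inches = 10.16 cm; × 3.467 = 35.22 → 35 rows.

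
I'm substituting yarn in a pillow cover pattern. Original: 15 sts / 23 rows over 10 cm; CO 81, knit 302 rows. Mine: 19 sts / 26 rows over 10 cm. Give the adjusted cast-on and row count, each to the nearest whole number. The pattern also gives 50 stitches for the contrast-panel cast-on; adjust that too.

Cast on 103 stitches; work 341 rows; contrast-panel cast-on 63 stitches.

Stitches: 81 × 19/15 = 102.60 → 103.
Rows: 302 × 26/23 = 341.39 → 341.
contrast-panel cast-on: 50 × 19/15 = 63.33 → 63.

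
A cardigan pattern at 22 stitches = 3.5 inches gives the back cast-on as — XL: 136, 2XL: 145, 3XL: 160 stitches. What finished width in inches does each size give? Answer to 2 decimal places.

XL 21.64 inches; 2XL 23.07 inches; 3XL 25.45 inches.

22/3.5 = 6.286 sts per in.
XL: 136 / 6.286 = 21.636 → 21.64 in.
2XL: 145 / 6.286 = 23.068 → 23.07 in.
3XL: 160 / 6.286 = 25.455 → 25.45 in.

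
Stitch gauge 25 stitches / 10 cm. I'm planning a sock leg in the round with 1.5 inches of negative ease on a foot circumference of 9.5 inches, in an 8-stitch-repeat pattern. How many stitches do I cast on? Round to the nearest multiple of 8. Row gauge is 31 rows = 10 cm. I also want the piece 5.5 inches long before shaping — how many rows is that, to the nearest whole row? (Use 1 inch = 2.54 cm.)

Cast on 48 stitches; work 43 rows.

Finished = 9.5 − 1.5 = 8 inches.
8 inches × 2.54 = 20.32 cm.
25/10 = 2.5 sts per cm; 20.32 × 2.5 = 50.80 sts.
Nearest multiple of 8 → 48.
5.5 inches = 13.97 cm; × 3.1 = 43.31 → 43 rows.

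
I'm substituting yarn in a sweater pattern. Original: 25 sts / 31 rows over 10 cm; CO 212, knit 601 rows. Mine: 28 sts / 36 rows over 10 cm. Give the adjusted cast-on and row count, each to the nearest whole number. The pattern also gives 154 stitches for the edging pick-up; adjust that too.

Stitches: 212 × 28/25 = 237.44 → 237.
Rows: 601 × 36/31 = 697.94 → 698.
edging pick-up: 154 × 28/25 = 172.48 → 172.

Cast on 237 stitches; work 698 rows; edging pick-up 172 stitches.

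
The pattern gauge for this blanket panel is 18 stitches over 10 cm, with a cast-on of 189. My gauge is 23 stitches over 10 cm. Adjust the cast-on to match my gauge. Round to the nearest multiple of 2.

CO 242 sts.

Scale factor = 23 / 18 = 1.278.
189 × 23 / 18 = 241.50 sts.
→ 242 sts.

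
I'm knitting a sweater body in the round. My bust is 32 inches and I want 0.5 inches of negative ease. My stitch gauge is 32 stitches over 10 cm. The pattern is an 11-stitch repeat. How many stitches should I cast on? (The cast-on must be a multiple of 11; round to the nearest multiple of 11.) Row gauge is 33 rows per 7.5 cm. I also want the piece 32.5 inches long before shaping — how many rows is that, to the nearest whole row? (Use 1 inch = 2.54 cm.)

Finished = 32 − 0.5 = 31.5 inches.
31.5 inches × 2.54 = 80.01 cm.
32/10 = 3.2 sts per cm; 80.01 × 3.2 = 256.03 sts.
Nearest multiple of 11 → 253.
32.5 inches = 82.55 cm; × 4.4 = 363.22 → 363 rows.

Cast on 253 stitches; work 363 rows.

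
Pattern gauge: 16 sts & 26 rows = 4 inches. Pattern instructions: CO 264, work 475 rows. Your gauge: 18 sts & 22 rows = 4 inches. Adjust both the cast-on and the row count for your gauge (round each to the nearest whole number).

Cast on 297 stitches; work 402 rows.

Stitches: 264 × 18/16 = 297.00 → 297.
Rows: 475 × 22/26 = 401.92 → 402.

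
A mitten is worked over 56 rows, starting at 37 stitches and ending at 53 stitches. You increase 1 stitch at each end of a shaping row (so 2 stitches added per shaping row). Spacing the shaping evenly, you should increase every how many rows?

Stitches to add: |53 − 37| = 16.
Shaping rows needed: 16 / 2 = 8.
56 rows / 8 = every 7 rows.

Increase every 7th row.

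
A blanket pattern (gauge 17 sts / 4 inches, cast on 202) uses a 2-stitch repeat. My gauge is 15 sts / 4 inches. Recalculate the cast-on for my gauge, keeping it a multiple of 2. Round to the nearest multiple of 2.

202 × 15 / 17 = 178.24.
Nearest multiple of 2: 178.

CO 178 sts.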